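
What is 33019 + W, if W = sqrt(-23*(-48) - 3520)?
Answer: 33019 + 4*I*sqrt(151) ≈ 33019.0 + 49.153*I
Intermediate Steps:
W = 4*I*sqrt(151) (W = sqrt(1104 - 3520) = sqrt(-2416) = 4*I*sqrt(151) ≈ 49.153*I)
33019 + W = 33019 + 4*I*sqrt(151)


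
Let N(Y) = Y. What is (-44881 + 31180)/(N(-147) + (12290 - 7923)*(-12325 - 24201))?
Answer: 13701/159509189 ≈ 8.5895e-5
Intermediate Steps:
(-44881 + 31180)/(N(-147) + (12290 - 7923)*(-12325 - 24201)) = (-44881 + 31180)/(-147 + (12290 - 7923)*(-12325 - 24201)) = -13701/(-147 + 4367*(-36526)) = -13701/(-147 - 159509042) = -13701/(-159509189) = -13701*(-1/159509189) = 13701/159509189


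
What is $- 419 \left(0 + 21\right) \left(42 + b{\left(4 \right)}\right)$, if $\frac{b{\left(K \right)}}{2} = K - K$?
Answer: $-369558$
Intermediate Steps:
$b{\left(K \right)} = 0$ ($b{\left(K \right)} = 2 \left(K - K\right) = 2 \cdot 0 = 0$)
$- 419 \left(0 + 21\right) \left(42 + b{\left(4 \right)}\right) = - 419 \left(0 + 21\right) \left(42 + 0\right) = - 419 \cdot 21 \cdot 42 = \left(-419\right) 882 = -369558$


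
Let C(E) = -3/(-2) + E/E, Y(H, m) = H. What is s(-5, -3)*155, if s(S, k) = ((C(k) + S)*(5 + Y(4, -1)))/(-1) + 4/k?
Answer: 19685/6 ≈ 3280.8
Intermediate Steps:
C(E) = 5/2 (C(E) = -3*(-½) + 1 = 3/2 + 1 = 5/2)
s(S, k) = -45/2 - 9*S + 4/k (s(S, k) = ((5/2 + S)*(5 + 4))/(-1) + 4/k = ((5/2 + S)*9)*(-1) + 4/k = (45/2 + 9*S)*(-1) + 4/k = (-45/2 - 9*S) + 4/k = -45/2 - 9*S + 4/k)
s(-5, -3)*155 = (-45/2 - 9*(-5) + 4/(-3))*155 = (-45/2 + 45 + 4*(-⅓))*155 = (-45/2 + 45 - 4/3)*155 = (127/6)*155 = 19685/6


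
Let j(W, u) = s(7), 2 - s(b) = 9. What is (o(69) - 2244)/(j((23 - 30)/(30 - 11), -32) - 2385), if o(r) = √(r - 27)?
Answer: 561/598 - √42/2392 ≈ 0.93542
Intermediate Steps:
s(b) = -7 (s(b) = 2 - 1*9 = 2 - 9 = -7)
o(r) = √(-27 + r)
j(W, u) = -7
(o(69) - 2244)/(j((23 - 30)/(30 - 11), -32) - 2385) = (√(-27 + 69) - 2244)/(-7 - 2385) = (√42 - 2244)/(-2392) = (-2244 + √42)*(-1/2392) = 561/598 - √42/2392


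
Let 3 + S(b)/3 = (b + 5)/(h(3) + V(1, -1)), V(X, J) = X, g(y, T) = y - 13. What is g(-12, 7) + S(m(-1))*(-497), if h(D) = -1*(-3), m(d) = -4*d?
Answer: 4373/4 ≈ 1093.3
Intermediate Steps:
g(y, T) = -13 + y
h(D) = 3
S(b) = -21/4 + 3*b/4 (S(b) = -9 + 3*((b + 5)/(3 + 1)) = -9 + 3*((5 + b)/4) = -9 + 3*((5 + b)*(¼)) = -9 + 3*(5/4 + b/4) = -9 + (15/4 + 3*b/4) = -21/4 + 3*b/4)
g(-12, 7) + S(m(-1))*(-497) = (-13 - 12) + (-21/4 + 3*(-4*(-1))/4)*(-497) = -25 + (-21/4 + (¾)*4)*(-497) = -25 + (-21/4 + 3)*(-497) = -25 - 9/4*(-497) = -25 + 4473/4 = 4373/4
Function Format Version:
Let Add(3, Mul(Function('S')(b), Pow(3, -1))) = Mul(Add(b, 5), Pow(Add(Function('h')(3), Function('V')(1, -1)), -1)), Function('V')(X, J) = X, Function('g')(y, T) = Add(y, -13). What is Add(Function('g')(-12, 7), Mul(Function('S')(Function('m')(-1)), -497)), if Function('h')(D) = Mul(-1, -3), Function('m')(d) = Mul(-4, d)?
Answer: Rational(4373, 4) ≈ 1093.3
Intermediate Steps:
Function('g')(y, T) = Add(-13, y)
Function('h')(D) = 3
Function('S')(b) = Add(Rational(-21, 4), Mul(Rational(3, 4), b)) (Function('S')(b) = Add(-9, Mul(3, Mul(Add(b, 5), Pow(Add(3, 1), -1)))) = Add(-9, Mul(3, Mul(Add(5, b), Pow(4, -1)))) = Add(-9, Mul(3, Mul(Add(5, b), Rational(1, 4)))) = Add(-9, Mul(3, Add(Rational(5, 4), Mul(Rational(1, 4), b)))) = Add(-9, Add(Rational(15, 4), Mul(Rational(3, 4), b))) = Add(Rational(-21, 4), Mul(Rational(3, 4), b)))
Add(Function('g')(-12, 7), Mul(Function('S')(Function('m')(-1)), -497)) = Add(Add(-13, -12), Mul(Add(Rational(-21, 4), Mul(Rational(3, 4), Mul(-4, -1))), -497)) = Add(-25, Mul(Add(Rational(-21, 4), Mul(Rational(3, 4), 4)), -497)) = Add(-25, Mul(Add(Rational(-21, 4), 3), -497)) = Add(-25, Mul(Rational(-9, 4), -497)) = Add(-25, Rational(4473, 4)) = Rational(4373, 4)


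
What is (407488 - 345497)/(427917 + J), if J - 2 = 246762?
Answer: 61991/674681 ≈ 0.091882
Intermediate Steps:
J = 246764 (J = 2 + 246762 = 246764)
(407488 - 345497)/(427917 + J) = (407488 - 345497)/(427917 + 246764) = 61991/674681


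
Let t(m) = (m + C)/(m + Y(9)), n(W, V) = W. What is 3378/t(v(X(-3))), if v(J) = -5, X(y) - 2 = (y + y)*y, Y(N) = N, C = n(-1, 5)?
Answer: -2252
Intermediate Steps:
C = -1
X(y) = 2 + 2*y**2 (X(y) = 2 + (y + y)*y = 2 + (2*y)*y = 2 + 2*y**2)
t(m) = (-1 + m)/(9 + m) (t(m) = (m - 1)/(m + 9) = (-1 + m)/(9 + m))
3378/t(v(X(-3))) = 3378/(((-1 - 5)/(9 - 5))) = 3378/((-6/4)) = 3378/(((1/4)*(-6))) = 3378/(-3/2) = 3378*(-2/3) = -2252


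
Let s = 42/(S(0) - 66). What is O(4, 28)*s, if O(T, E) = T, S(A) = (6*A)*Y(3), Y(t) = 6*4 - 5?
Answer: -28/11 ≈ -2.5455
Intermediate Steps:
Y(t) = 19 (Y(t) = 24 - 5 = 19)
S(A) = 114*A (S(A) = (6*A)*19 = 114*A)
s = -7/11 (s = 42/(114*0 - 66) = 42/(0 - 66) = 42/(-66) = 42*(-1/66) = -7/11 ≈ -0.63636)
O(4, 28)*s = 4*(-7/11) = -28/11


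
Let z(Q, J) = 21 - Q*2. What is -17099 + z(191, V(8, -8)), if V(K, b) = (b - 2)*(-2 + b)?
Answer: -17460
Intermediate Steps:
V(K, b) = (-2 + b)² (V(K, b) = (-2 + b)*(-2 + b) = (-2 + b)²)
z(Q, J) = 21 - 2*Q
-17099 + z(191, V(8, -8)) = -17099 + (21 - 2*191) = -17099 + (21 - 382) = -17099 - 361 = -17460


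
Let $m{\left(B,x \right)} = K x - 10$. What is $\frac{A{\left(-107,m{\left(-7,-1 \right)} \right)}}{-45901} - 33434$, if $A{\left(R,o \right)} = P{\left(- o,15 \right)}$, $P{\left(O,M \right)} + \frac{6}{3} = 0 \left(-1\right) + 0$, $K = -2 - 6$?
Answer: $- \frac{1534654032}{45901} \approx -33434.0$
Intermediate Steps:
$K = -8$
$P{\left(O,M \right)} = -2$ ($P{\left(O,M \right)} = -2 + \left(0 \left(-1\right) + 0\right) = -2 + \left(0 + 0\right) = -2 + 0 = -2$)
$m{\left(B,x \right)} = -10 - 8 x$ ($m{\left(B,x \right)} = - 8 x - 10 = -10 - 8 x$)
$A{\left(R,o \right)} = -2$
$\frac{A{\left(-107,m{\left(-7,-1 \right)} \right)}}{-45901} - 33434 = - \frac{2}{-45901} - 33434 = \left(-2\right) \left(- \frac{1}{45901}\right) - 33434 = \frac{2}{45901} - 33434 = - \frac{1534654032}{45901}$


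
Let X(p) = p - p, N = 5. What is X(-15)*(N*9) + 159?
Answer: 159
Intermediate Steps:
X(p) = 0
X(-15)*(N*9) + 159 = 0*(5*9) + 159 = 0*45 + 159 = 0 + 159 = 159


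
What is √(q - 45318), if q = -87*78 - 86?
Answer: I*√52190 ≈ 228.45*I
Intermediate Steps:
q = -6872 (q = -6786 - 86 = -6872)
√(q - 45318) = √(-6872 - 45318) = √(-52190) = I*√52190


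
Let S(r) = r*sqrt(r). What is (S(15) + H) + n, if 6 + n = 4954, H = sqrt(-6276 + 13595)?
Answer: 4948 + sqrt(7319) + 15*sqrt(15) ≈ 5091.6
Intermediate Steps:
S(r) = r**(3/2)
H = sqrt(7319) ≈ 85.551
n = 4948 (n = -6 + 4954 = 4948)
(S(15) + H) + n = (15**(3/2) + sqrt(7319)) + 4948 = (15*sqrt(15) + sqrt(7319)) + 4948 = (sqrt(7319) + 15*sqrt(15)) + 4948 = 4948 + sqrt(7319) + 15*sqrt(15)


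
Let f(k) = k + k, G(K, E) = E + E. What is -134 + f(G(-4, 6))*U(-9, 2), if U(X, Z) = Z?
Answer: -86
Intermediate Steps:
G(K, E) = 2*E
f(k) = 2*k
-134 + f(G(-4, 6))*U(-9, 2) = -134 + (2*(2*6))*2 = -134 + (2*12)*2 = -134 + 24*2 = -134 + 48 = -86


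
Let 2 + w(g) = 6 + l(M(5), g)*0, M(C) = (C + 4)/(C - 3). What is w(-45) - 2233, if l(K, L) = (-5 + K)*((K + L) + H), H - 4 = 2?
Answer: -2229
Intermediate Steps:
H = 6 (H = 4 + 2 = 6)
M(C) = (4 + C)/(-3 + C)
l(K, L) = (-5 + K)*(6 + K + L) (l(K, L) = (-5 + K)*((K + L) + 6) = (-5 + K)*(6 + K + L))
w(g) = 4 (w(g) = -2 + (6 + (-30 + (4 + 5)/(-3 + 5) + ((4 + 5)/(-3 + 5))² - 5*g + ((4 + 5)/(-3 + 5))*g)*0) = -2 + (6 + (-30 + 9/2 + (9/2)² - 5*g + (9/2)*g)*0) = -2 + (6 + (-30 + (½)*9 + ((½)*9)² - 5*g + ((½)*9)*g)*0) = -2 + (6 + (-30 + 9/2 + (9/2)² - 5*g + 9*g/2)*0) = -2 + (6 + (-30 + 9/2 + 81/4 - 5*g + 9*g/2)*0) = -2 + (6 + (-21/4 - g/2)*0) = -2 + (6 + 0) = -2 + 6 = 4)
w(-45) - 2233 = 4 - 2233 = -2229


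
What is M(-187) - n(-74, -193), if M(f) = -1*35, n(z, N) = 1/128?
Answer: -4481/128 ≈ -35.008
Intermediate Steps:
n(z, N) = 1/128
M(f) = -35
M(-187) - n(-74, -193) = -35 - 1*1/128 = -35 - 1/128 = -4481/128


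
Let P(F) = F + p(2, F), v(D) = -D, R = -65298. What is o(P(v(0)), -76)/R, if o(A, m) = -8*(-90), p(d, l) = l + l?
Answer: -120/10883 ≈ -0.011026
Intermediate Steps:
p(d, l) = 2*l
P(F) = 3*F (P(F) = F + 2*F = 3*F)
o(A, m) = 720
o(P(v(0)), -76)/R = 720/(-65298) = 720*(-1/65298) = -120/10883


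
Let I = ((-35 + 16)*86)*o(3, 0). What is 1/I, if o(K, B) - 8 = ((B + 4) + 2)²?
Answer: -1/71896 ≈ -1.3909e-5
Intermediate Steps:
o(K, B) = 8 + (6 + B)² (o(K, B) = 8 + ((B + 4) + 2)² = 8 + ((4 + B) + 2)² = 8 + (6 + B)²)
I = -71896 (I = ((-35 + 16)*86)*(8 + (6 + 0)²) = (-19*86)*(8 + 6²) = -1634*(8 + 36) = -1634*44 = -71896)
1/I = 1/(-71896) = -1/71896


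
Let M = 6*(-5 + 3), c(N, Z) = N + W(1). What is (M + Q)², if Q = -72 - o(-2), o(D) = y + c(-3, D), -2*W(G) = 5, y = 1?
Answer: 25281/4 ≈ 6320.3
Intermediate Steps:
W(G) = -5/2 (W(G) = -½*5 = -5/2)
c(N, Z) = -5/2 + N (c(N, Z) = N - 5/2 = -5/2 + N)
o(D) = -9/2 (o(D) = 1 + (-5/2 - 3) = 1 - 11/2 = -9/2)
M = -12 (M = 6*(-2) = -12)
Q = -135/2 (Q = -72 - 1*(-9/2) = -72 + 9/2 = -135/2 ≈ -67.500)
(M + Q)² = (-12 - 135/2)² = (-159/2)² = 25281/4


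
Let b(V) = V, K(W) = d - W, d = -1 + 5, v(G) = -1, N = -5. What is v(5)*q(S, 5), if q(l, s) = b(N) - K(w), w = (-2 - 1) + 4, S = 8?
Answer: 8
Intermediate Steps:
w = 1 (w = -3 + 4 = 1)
d = 4
K(W) = 4 - W
q(l, s) = -8 (q(l, s) = -5 - (4 - 1*1) = -5 - (4 - 1) = -5 - 1*3 = -5 - 3 = -8)
v(5)*q(S, 5) = -1*(-8) = 8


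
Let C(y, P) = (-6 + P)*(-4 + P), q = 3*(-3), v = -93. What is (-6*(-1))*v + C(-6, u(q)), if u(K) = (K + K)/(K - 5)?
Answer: -26715/49 ≈ -545.20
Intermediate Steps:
q = -9
u(K) = 2*K/(-5 + K) (u(K) = (2*K)/(-5 + K) = 2*K/(-5 + K))
(-6*(-1))*v + C(-6, u(q)) = -6*(-1)*(-93) + (24 + (2*(-9)/(-5 - 9))² - 20*(-9)/(-5 - 9)) = 6*(-93) + (24 + (2*(-9)/(-14))² - 20*(-9)/(-14)) = -558 + (24 + (2*(-9)*(-1/14))² - 20*(-9)*(-1)/14) = -558 + (24 + (9/7)² - 10*9/7) = -558 + (24 + 81/49 - 90/7) = -558 + 627/49 = -26715/49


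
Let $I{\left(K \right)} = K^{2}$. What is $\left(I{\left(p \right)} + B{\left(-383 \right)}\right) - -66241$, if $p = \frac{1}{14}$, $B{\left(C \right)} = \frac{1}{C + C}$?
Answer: $\frac{4972579673}{75068} \approx 66241.0$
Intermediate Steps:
$B{\left(C \right)} = \frac{1}{2 C}$
$p = \frac{1}{14} \approx 0.071429$
$\left(I{\left(p \right)} + B{\left(-383 \right)}\right) - -66241 = \left(\left(\frac{1}{14}\right)^{2} + \frac{1}{2 \left(-383\right)}\right) - -66241 = \left(\frac{1}{196} + \frac{1}{2} \left(- \frac{1}{383}\right)\right) + 66241 = \left(\frac{1}{196} - \frac{1}{766}\right) + 66241 = \frac{285}{75068} + 66241 = \frac{4972579673}{75068}$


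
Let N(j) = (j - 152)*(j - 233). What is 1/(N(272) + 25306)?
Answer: 1/29986 ≈ 3.3349e-5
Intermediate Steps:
N(j) = (-233 + j)*(-152 + j) (N(j) = (-152 + j)*(-233 + j) = (-233 + j)*(-152 + j))
1/(N(272) + 25306) = 1/((35416 + 272² - 385*272) + 25306) = 1/((35416 + 73984 - 104720) + 25306) = 1/(4680 + 25306) = 1/29986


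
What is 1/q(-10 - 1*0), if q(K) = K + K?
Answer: -1/20 ≈ -0.050000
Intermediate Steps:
q(K) = 2*K
1/q(-10 - 1*0) = 1/(2*(-10 - 1*0)) = 1/(2*(-10 + 0)) = 1/(2*(-10)) = 1/(-20) = -1/20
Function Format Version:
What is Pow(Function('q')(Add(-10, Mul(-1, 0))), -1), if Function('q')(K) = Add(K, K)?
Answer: Rational(-1, 20) ≈ -0.050000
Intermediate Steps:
Function('q')(K) = Mul(2, K)
Pow(Function('q')(Add(-10, Mul(-1, 0))), -1) = Pow(Mul(2, Add(-10, Mul(-1, 0))), -1) = Pow(Mul(2, Add(-10, 0)), -1) = Pow(Mul(2, -10), -1) = Pow(-20, -1) = Rational(-1, 20)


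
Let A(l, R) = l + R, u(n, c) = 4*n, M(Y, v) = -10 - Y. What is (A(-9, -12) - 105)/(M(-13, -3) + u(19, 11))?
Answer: -126/79 ≈ -1.5949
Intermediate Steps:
A(l, R) = R + l
(A(-9, -12) - 105)/(M(-13, -3) + u(19, 11)) = ((-12 - 9) - 105)/((-10 - 1*(-13)) + 4*19) = (-21 - 105)/((-10 + 13) + 76) = -126/(3 + 76) = -126/79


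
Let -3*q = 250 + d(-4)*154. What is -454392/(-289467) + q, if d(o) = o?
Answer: 3974374/32163 ≈ 123.57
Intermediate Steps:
q = 122 (q = -(250 - 4*154)/3 = -(250 - 616)/3 = -⅓*(-366) = 122)
-454392/(-289467) + q = -454392/(-289467) + 122 = -454392*(-1/289467) + 122 = 50488/32163 + 122 = 3974374/32163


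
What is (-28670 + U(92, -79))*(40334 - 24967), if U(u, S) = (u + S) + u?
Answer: -438958355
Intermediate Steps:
U(u, S) = S + 2*u (U(u, S) = (S + u) + u = S + 2*u)
(-28670 + U(92, -79))*(40334 - 24967) = (-28670 + (-79 + 2*92))*(40334 - 24967) = (-28670 + (-79 + 184))*15367 = (-28670 + 105)*15367 = -28565*15367 = -438958355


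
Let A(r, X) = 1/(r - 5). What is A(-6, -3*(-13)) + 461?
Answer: 5070/11 ≈ 460.91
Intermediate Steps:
A(r, X) = 1/(-5 + r)
A(-6, -3*(-13)) + 461 = 1/(-5 - 6) + 461 = 1/(-11) + 461 = -1/11 + 461 = 5070/11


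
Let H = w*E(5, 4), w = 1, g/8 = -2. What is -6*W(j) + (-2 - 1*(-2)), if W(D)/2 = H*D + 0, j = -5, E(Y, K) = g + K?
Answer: -720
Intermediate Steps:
g = -16 (g = 8*(-2) = -16)
E(Y, K) = -16 + K
H = -12 (H = 1*(-16 + 4) = 1*(-12) = -12)
W(D) = -24*D (W(D) = 2*(-12*D + 0) = 2*(-12*D) = -24*D)
-6*W(j) + (-2 - 1*(-2)) = -(-144)*(-5) + (-2 - 1*(-2)) = -6*120 + (-2 + 2) = -720 + 0 = -720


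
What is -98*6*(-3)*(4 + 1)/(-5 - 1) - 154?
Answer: -1624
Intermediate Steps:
-98*6*(-3)*(4 + 1)/(-5 - 1) - 154 = -(-1764)*5/(-6) - 154 = -(-1764)*5*(-⅙) - 154 = -(-1764)*(-5)/6 - 154 = -98*15 - 154 = -1470 - 154 = -1624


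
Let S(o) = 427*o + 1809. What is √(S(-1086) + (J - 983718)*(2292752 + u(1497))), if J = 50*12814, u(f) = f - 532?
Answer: I*√786786679819 ≈ 8.8701e+5*I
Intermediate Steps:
u(f) = -532 + f
J = 640700
S(o) = 1809 + 427*o
√(S(-1086) + (J - 983718)*(2292752 + u(1497))) = √((1809 + 427*(-1086)) + (640700 - 983718)*(2292752 + (-532 + 1497))) = √((1809 - 463722) - 343018*(2292752 + 965)) = √(-461913 - 343018*2293717) = √(-461913 - 786786217906) = √(-786786679819) = I*√786786679819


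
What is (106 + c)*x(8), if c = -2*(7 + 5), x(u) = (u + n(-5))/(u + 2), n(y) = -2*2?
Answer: 164/5 ≈ 32.800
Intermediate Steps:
n(y) = -4
x(u) = (-4 + u)/(2 + u) (x(u) = (u - 4)/(u + 2) = (-4 + u)/(2 + u))
c = -24 (c = -2*12 = -24)
(106 + c)*x(8) = (106 - 24)*((-4 + 8)/(2 + 8)) = 82*(4/10) = 82*((⅒)*4) = 82*(⅖) = 164/5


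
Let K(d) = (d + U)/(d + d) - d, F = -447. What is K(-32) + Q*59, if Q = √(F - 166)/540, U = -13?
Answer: 2093/64 + 59*I*√613/540 ≈ 32.703 + 2.7051*I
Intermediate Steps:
Q = I*√613/540 (Q = √(-447 - 166)/540 = √(-613)*(1/540) = (I*√613)*(1/540) = I*√613/540 ≈ 0.04585*I)
K(d) = -d + (-13 + d)/(2*d) (K(d) = (d - 13)/(d + d) - d = (-13 + d)/((2*d)) - d = (-13 + d)*(1/(2*d)) - d = (-13 + d)/(2*d) - d = -d + (-13 + d)/(2*d))
K(-32) + Q*59 = (½ - 1*(-32) - 13/2/(-32)) + (I*√613/540)*59 = (½ + 32 - 13/2*(-1/32)) + 59*I*√613/540 = (½ + 32 + 13/64) + 59*I*√613/540 = 2093/64 + 59*I*√613/540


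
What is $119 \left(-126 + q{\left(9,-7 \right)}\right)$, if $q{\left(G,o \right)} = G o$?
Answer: $-22491$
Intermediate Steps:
$119 \left(-126 + q{\left(9,-7 \right)}\right) = 119 \left(-126 + 9 \left(-7\right)\right) = 119 \left(-126 - 63\right) = 119 \left(-189\right) = -22491$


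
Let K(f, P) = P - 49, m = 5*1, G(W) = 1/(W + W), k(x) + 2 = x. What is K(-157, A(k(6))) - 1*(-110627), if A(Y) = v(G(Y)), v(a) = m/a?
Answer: 110618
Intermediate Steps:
k(x) = -2 + x
G(W) = 1/(2*W)
m = 5
v(a) = 5/a
A(Y) = 10*Y (A(Y) = 5/((1/(2*Y))) = 5*(2*Y) = 10*Y)
K(f, P) = -49 + P
K(-157, A(k(6))) - 1*(-110627) = (-49 + 10*(-2 + 6)) - 1*(-110627) = (-49 + 10*4) + 110627 = (-49 + 40) + 110627 = -9 + 110627 = 110618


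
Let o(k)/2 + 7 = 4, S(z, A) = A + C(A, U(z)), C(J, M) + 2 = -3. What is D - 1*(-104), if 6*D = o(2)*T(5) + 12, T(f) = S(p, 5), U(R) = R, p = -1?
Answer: 106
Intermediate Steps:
C(J, M) = -5 (C(J, M) = -2 - 3 = -5)
S(z, A) = -5 + A (S(z, A) = A - 5 = -5 + A)
T(f) = 0 (T(f) = -5 + 5 = 0)
o(k) = -6 (o(k) = -14 + 2*4 = -14 + 8 = -6)
D = 2 (D = (-6*0 + 12)/6 = (0 + 12)/6 = (1/6)*12 = 2)
D - 1*(-104) = 2 - 1*(-104) = 2 + 104 = 106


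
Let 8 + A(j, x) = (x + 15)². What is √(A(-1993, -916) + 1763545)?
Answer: √2575338 ≈ 1604.8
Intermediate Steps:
A(j, x) = -8 + (15 + x)² (A(j, x) = -8 + (x + 15)² = -8 + (15 + x)²)
√(A(-1993, -916) + 1763545) = √((-8 + (15 - 916)²) + 1763545) = √((-8 + (-901)²) + 1763545) = √((-8 + 811801) + 1763545) = √(811793 + 1763545) = √2575338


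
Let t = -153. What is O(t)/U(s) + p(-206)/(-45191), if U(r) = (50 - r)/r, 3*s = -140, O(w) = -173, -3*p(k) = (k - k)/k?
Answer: 2422/29 ≈ 83.517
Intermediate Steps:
p(k) = 0 (p(k) = -(k - k)/(3*k) = -0/k = -⅓*0 = 0)
s = -140/3 (s = (⅓)*(-140) = -140/3 ≈ -46.667)
U(r) = (50 - r)/r
O(t)/U(s) + p(-206)/(-45191) = -173*(-140/(3*(50 - 1*(-140/3)))) + 0/(-45191) = -173*(-140/(3*(50 + 140/3))) + 0*(-1/45191) = -173/((-3/140*290/3)) + 0 = -173/(-29/14) + 0 = -173*(-14/29) + 0 = 2422/29 + 0 = 2422/29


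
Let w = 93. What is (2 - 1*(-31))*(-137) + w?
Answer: -4428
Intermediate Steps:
(2 - 1*(-31))*(-137) + w = (2 - 1*(-31))*(-137) + 93 = (2 + 31)*(-137) + 93 = 33*(-137) + 93 = -4521 + 93 = -4428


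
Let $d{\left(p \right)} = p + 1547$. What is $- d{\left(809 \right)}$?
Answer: $-2356$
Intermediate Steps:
$d{\left(p \right)} = 1547 + p$
$- d{\left(809 \right)} = - (1547 + 809) = \left(-1\right) 2356 = -2356$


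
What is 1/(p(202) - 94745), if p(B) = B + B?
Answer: -1/94341 ≈ -1.0600e-5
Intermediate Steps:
p(B) = 2*B
1/(p(202) - 94745) = 1/(2*202 - 94745) = 1/(404 - 94745) = 1/(-94341) = -1/94341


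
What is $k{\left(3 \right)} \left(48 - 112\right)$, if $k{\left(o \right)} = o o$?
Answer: $-576$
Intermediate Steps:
$k{\left(o \right)} = o^{2}$
$k{\left(3 \right)} \left(48 - 112\right) = 3^{2} \left(48 - 112\right) = 9 \left(-64\right) = -576$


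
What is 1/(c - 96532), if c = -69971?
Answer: -1/166503 ≈ -6.0059e-6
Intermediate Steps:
1/(c - 96532) = 1/(-69971 - 96532) = 1/(-166503) = -1/166503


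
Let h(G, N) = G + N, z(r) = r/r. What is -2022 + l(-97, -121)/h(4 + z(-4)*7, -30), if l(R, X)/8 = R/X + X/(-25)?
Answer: -116350978/57475 ≈ -2024.4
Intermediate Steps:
z(r) = 1
l(R, X) = -8*X/25 + 8*R/X (l(R, X) = 8*(R/X + X/(-25)) = 8*(R/X + X*(-1/25)) = 8*(R/X - X/25) = 8*(-X/25 + R/X) = -8*X/25 + 8*R/X)
-2022 + l(-97, -121)/h(4 + z(-4)*7, -30) = -2022 + (-8/25*(-121) + 8*(-97)/(-121))/((4 + 1*7) - 30) = -2022 + (968/25 + 8*(-97)*(-1/121))/((4 + 7) - 30) = -2022 + (968/25 + 776/121)/(11 - 30) = -2022 + (136528/3025)/(-19) = -2022 + (136528/3025)*(-1/19) = -2022 - 136528/57475 = -116350978/57475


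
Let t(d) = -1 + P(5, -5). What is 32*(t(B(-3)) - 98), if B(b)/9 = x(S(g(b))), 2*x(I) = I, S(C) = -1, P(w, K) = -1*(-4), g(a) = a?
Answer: -3040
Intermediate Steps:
P(w, K) = 4
x(I) = I/2
B(b) = -9/2 (B(b) = 9*((½)*(-1)) = 9*(-½) = -9/2)
t(d) = 3 (t(d) = -1 + 4 = 3)
32*(t(B(-3)) - 98) = 32*(3 - 98) = 32*(-95) = -3040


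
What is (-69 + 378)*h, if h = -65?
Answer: -20085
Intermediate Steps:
(-69 + 378)*h = (-69 + 378)*(-65) = 309*(-65) = -20085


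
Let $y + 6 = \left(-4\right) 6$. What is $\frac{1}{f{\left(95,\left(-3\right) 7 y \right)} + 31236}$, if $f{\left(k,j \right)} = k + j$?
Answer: $\frac{1}{31961} \approx 3.1288 \cdot 10^{-5}$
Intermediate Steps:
$y = -30$ ($y = -6 - 24 = -30$)
$f{\left(k,j \right)} = j + k$
$\frac{1}{f{\left(95,\left(-3\right) 7 y \right)} + 31236} = \frac{1}{\left(\left(-3\right) 7 \left(-30\right) + 95\right) + 31236} = \frac{1}{\left(\left(-21\right) \left(-30\right) + 95\right) + 31236} = \frac{1}{\left(630 + 95\right) + 31236} = \frac{1}{725 + 31236} = \frac{1}{31961}$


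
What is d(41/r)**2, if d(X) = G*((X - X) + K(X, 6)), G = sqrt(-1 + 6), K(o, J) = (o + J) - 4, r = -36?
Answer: 4805/1296 ≈ 3.7076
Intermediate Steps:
K(o, J) = -4 + J + o (K(o, J) = (J + o) - 4 = -4 + J + o)
G = sqrt(5) ≈ 2.2361
d(X) = sqrt(5)*(2 + X) (d(X) = sqrt(5)*((X - X) + (-4 + 6 + X)) = sqrt(5)*(0 + (2 + X)) = sqrt(5)*(2 + X))
d(41/r)**2 = (sqrt(5)*(2 + 41/(-36)))**2 = (sqrt(5)*(2 + 41*(-1/36)))**2 = (sqrt(5)*(2 - 41/36))**2 = (sqrt(5)*(31/36))**2 = (31*sqrt(5)/36)**2 = 4805/1296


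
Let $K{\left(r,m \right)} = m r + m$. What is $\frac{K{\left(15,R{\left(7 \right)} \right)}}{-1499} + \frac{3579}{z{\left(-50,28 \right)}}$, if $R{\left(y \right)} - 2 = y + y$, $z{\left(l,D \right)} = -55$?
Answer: $- \frac{5379001}{82445} \approx -65.244$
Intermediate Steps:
$R{\left(y \right)} = 2 + 2 y$ ($R{\left(y \right)} = 2 + \left(y + y\right) = 2 + 2 y$)
$K{\left(r,m \right)} = m + m r$
$\frac{K{\left(15,R{\left(7 \right)} \right)}}{-1499} + \frac{3579}{z{\left(-50,28 \right)}} = \frac{\left(2 + 2 \cdot 7\right) \left(1 + 15\right)}{-1499} + \frac{3579}{-55} = \left(2 + 14\right) 16 \left(- \frac{1}{1499}\right) + 3579 \left(- \frac{1}{55}\right) = 16 \cdot 16 \left(- \frac{1}{1499}\right) - \frac{3579}{55} = 256 \left(- \frac{1}{1499}\right) - \frac{3579}{55} = - \frac{256}{1499} - \frac{3579}{55} = - \frac{5379001}{82445}$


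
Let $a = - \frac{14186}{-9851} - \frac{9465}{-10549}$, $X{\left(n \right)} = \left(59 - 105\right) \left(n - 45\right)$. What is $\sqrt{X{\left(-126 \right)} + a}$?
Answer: $\frac{\sqrt{84970112193801425437}}{103918199} \approx 88.704$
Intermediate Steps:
$X{\left(n \right)} = 2070 - 46 n$ ($X{\left(n \right)} = - 46 \left(-45 + n\right) = 2070 - 46 n$)
$a = \frac{242887829}{103918199}$ ($a = \left(-14186\right) \left(- \frac{1}{9851}\right) - - \frac{9465}{10549} = \frac{14186}{9851} + \frac{9465}{10549} = \frac{242887829}{103918199} \approx 2.3373$)
$\sqrt{X{\left(-126 \right)} + a} = \sqrt{\left(2070 - -5796\right) + \frac{242887829}{103918199}} = \sqrt{\left(2070 + 5796\right) + \frac{242887829}{103918199}} = \sqrt{7866 + \frac{242887829}{103918199}} = \sqrt{\frac{817663441163}{103918199}} = \frac{\sqrt{84970112193801425437}}{103918199}$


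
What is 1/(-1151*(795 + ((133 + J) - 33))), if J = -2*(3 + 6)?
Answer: -1/1009427 ≈ -9.9066e-7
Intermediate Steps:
J = -18 (J = -2*9 = -18)
1/(-1151*(795 + ((133 + J) - 33))) = 1/(-1151*(795 + ((133 - 18) - 33))) = 1/(-1151*(795 + (115 - 33))) = 1/(-1151*(795 + 82)) = 1/(-1151*877) = 1/(-1009427) = -1/1009427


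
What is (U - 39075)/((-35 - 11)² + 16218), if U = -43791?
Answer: -41433/9167 ≈ -4.5198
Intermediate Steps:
(U - 39075)/((-35 - 11)² + 16218) = (-43791 - 39075)/((-35 - 11)² + 16218) = -82866/((-46)² + 16218) = -82866/(2116 + 16218) = -82866/18334 = -82866*1/18334 = -41433/9167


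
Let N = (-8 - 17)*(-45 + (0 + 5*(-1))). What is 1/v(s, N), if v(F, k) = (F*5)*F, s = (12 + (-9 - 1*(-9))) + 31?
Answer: 1/9245 ≈ 0.00010817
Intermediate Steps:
N = 1250 (N = -25*(-45 + (0 - 5)) = -25*(-45 - 5) = -25*(-50) = 1250)
s = 43 (s = (12 + (-9 + 9)) + 31 = (12 + 0) + 31 = 12 + 31 = 43)
v(F, k) = 5*F**2 (v(F, k) = (5*F)*F = 5*F**2)
1/v(s, N) = 1/(5*43**2) = 1/(5*1849) = 1/9245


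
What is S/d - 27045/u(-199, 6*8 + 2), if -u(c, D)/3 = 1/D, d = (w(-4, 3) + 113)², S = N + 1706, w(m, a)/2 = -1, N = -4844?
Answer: 1851229204/4107 ≈ 4.5075e+5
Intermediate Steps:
w(m, a) = -2 (w(m, a) = 2*(-1) = -2)
S = -3138 (S = -4844 + 1706 = -3138)
d = 12321 (d = (-2 + 113)² = 111² = 12321)
u(c, D) = -3/D
S/d - 27045/u(-199, 6*8 + 2) = -3138/12321 - 27045/((-3/(6*8 + 2))) = -3138*1/12321 - 27045/((-3/(48 + 2))) = -1046/4107 - 27045/((-3/50)) = -1046/4107 - 27045/((-3*1/50)) = -1046/4107 - 27045/(-3/50) = -1046/4107 - 27045*(-50/3) = -1046/4107 + 450750 = 1851229204/4107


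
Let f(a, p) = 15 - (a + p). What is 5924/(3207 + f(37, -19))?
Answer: 1481/801 ≈ 1.8489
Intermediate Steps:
f(a, p) = 15 - a - p (f(a, p) = 15 + (-a - p) = 15 - a - p)
5924/(3207 + f(37, -19)) = 5924/(3207 + (15 - 1*37 - 1*(-19))) = 5924/(3207 + (15 - 37 + 19)) = 5924/(3207 - 3) = 5924/3204 = 5924*(1/3204) = 1481/801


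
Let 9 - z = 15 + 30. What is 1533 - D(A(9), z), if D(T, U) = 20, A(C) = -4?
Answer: 1513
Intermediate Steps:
z = -36 (z = 9 - (15 + 30) = 9 - 1*45 = 9 - 45 = -36)
1533 - D(A(9), z) = 1533 - 1*20 = 1533 - 20 = 1513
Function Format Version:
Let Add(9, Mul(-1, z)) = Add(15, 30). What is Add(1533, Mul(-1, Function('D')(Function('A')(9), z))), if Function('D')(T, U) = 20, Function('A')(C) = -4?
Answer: 1513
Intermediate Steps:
z = -36 (z = Add(9, Mul(-1, Add(15, 30))) = Add(9, Mul(-1, 45)) = Add(9, -45) = -36)
Add(1533, Mul(-1, Function('D')(Function('A')(9), z))) = Add(1533, Mul(-1, 20)) = Add(1533, -20) = 1513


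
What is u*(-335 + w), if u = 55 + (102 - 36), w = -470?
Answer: -97405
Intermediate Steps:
u = 121 (u = 55 + 66 = 121)
u*(-335 + w) = 121*(-335 - 470) = 121*(-805) = -97405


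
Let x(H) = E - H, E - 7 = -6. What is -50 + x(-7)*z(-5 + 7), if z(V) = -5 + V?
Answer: -74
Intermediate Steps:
E = 1 (E = 7 - 6 = 1)
x(H) = 1 - H
-50 + x(-7)*z(-5 + 7) = -50 + (1 - 1*(-7))*(-5 + (-5 + 7)) = -50 + (1 + 7)*(-5 + 2) = -50 + 8*(-3) = -50 - 24 = -74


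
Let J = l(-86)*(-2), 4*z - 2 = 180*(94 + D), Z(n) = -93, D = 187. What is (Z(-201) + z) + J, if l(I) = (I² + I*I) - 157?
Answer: -33435/2 ≈ -16718.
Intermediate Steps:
z = 25291/2 (z = ½ + (180*(94 + 187))/4 = ½ + (180*281)/4 = ½ + (¼)*50580 = ½ + 12645 = 25291/2 ≈ 12646.)
l(I) = -157 + 2*I² (l(I) = (I² + I²) - 157 = 2*I² - 157 = -157 + 2*I²)
J = -29270 (J = (-157 + 2*(-86)²)*(-2) = (-157 + 2*7396)*(-2) = (-157 + 14792)*(-2) = 14635*(-2) = -29270)
(Z(-201) + z) + J = (-93 + 25291/2) - 29270 = 25105/2 - 29270 = -33435/2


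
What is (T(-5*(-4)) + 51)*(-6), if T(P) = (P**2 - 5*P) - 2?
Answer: -2094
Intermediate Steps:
T(P) = -2 + P**2 - 5*P
(T(-5*(-4)) + 51)*(-6) = ((-2 + (-5*(-4))**2 - (-25)*(-4)) + 51)*(-6) = ((-2 + 20**2 - 5*20) + 51)*(-6) = ((-2 + 400 - 100) + 51)*(-6) = (298 + 51)*(-6) = 349*(-6) = -2094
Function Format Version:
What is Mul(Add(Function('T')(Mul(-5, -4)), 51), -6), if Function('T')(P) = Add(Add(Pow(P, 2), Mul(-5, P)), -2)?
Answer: -2094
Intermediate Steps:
Function('T')(P) = Add(-2, Pow(P, 2), Mul(-5, P))
Mul(Add(Function('T')(Mul(-5, -4)), 51), -6) = Mul(Add(Add(-2, Pow(Mul(-5, -4), 2), Mul(-5, Mul(-5, -4))), 51), -6) = Mul(Add(Add(-2, Pow(20, 2), Mul(-5, 20)), 51), -6) = Mul(Add(Add(-2, 400, -100), 51), -6) = Mul(Add(298, 51), -6) = Mul(349, -6) = -2094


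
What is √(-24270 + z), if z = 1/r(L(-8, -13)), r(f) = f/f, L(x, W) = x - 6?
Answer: I*√24269 ≈ 155.79*I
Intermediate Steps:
L(x, W) = -6 + x
r(f) = 1
z = 1 (z = 1/1 = 1)
√(-24270 + z) = √(-24270 + 1) = √(-24269) = I*√24269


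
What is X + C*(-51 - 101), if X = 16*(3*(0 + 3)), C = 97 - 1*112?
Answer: 2424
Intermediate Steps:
C = -15 (C = 97 - 112 = -15)
X = 144 (X = 16*(3*3) = 16*9 = 144)
X + C*(-51 - 101) = 144 - 15*(-51 - 101) = 144 - 15*(-152) = 144 + 2280 = 2424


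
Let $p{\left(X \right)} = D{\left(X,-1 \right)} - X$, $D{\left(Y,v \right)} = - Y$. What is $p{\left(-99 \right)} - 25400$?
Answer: $-25202$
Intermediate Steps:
$p{\left(X \right)} = - 2 X$ ($p{\left(X \right)} = - X - X = - 2 X$)
$p{\left(-99 \right)} - 25400 = \left(-2\right) \left(-99\right) - 25400 = 198 - 25400 = -25202$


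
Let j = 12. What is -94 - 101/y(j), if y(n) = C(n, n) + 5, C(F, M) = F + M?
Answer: -2827/29 ≈ -97.483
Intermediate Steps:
y(n) = 5 + 2*n (y(n) = (n + n) + 5 = 2*n + 5 = 5 + 2*n)
-94 - 101/y(j) = -94 - 101/(5 + 2*12) = -94 - 101/(5 + 24) = -94 - 101/29 = -2827/29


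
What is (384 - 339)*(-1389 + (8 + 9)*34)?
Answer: -36495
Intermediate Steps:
(384 - 339)*(-1389 + (8 + 9)*34) = 45*(-1389 + 17*34) = 45*(-1389 + 578) = 45*(-811) = -36495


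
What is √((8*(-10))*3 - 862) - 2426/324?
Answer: -1213/162 + I*√1102 ≈ -7.4877 + 33.196*I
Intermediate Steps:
√((8*(-10))*3 - 862) - 2426/324 = √(-80*3 - 862) - 2426*1/324 = √(-240 - 862) - 1213/162 = √(-1102) - 1213/162 = I*√1102 - 1213/162 = -1213/162 + I*√1102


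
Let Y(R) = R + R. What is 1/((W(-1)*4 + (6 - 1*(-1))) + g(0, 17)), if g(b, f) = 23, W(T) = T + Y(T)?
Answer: 1/18 ≈ 0.055556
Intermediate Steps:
Y(R) = 2*R
W(T) = 3*T (W(T) = T + 2*T = 3*T)
1/((W(-1)*4 + (6 - 1*(-1))) + g(0, 17)) = 1/(((3*(-1))*4 + (6 - 1*(-1))) + 23) = 1/((-3*4 + (6 + 1)) + 23) = 1/((-12 + 7) + 23) = 1/(-5 + 23) = 1/18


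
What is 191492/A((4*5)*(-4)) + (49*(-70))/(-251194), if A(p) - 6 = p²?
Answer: 12030903507/402287191 ≈ 29.906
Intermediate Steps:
A(p) = 6 + p²
191492/A((4*5)*(-4)) + (49*(-70))/(-251194) = 191492/(6 + ((4*5)*(-4))²) + (49*(-70))/(-251194) = 191492/(6 + (20*(-4))²) - 3430*(-1/251194) = 191492/(6 + (-80)²) + 1715/125597 = 191492/(6 + 6400) + 1715/125597 = 191492/6406 + 1715/125597 = 191492*(1/6406) + 1715/125597 = 95746/3203 + 1715/125597 = 12030903507/402287191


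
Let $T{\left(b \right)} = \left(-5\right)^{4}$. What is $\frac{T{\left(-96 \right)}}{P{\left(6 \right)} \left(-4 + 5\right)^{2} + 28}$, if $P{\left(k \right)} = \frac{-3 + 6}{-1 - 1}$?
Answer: $\frac{1250}{53} \approx 23.585$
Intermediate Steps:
$T{\left(b \right)} = 625$
$P{\left(k \right)} = - \frac{3}{2}$ ($P{\left(k \right)} = \frac{3}{-2} = 3 \left(- \frac{1}{2}\right) = - \frac{3}{2}$)
$\frac{T{\left(-96 \right)}}{P{\left(6 \right)} \left(-4 + 5\right)^{2} + 28} = \frac{625}{- \frac{3 \left(-4 + 5\right)^{2}}{2} + 28} = \frac{625}{- \frac{3 \cdot 1^{2}}{2} + 28} = \frac{625}{\left(- \frac{3}{2}\right) 1 + 28} = \frac{625}{- \frac{3}{2} + 28} = \frac{625}{\frac{53}{2}} = 625 \cdot \frac{2}{53} = \frac{1250}{53}$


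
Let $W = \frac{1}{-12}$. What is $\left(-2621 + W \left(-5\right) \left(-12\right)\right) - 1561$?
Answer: $-4187$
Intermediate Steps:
$W = - \frac{1}{12} \approx -0.083333$
$\left(-2621 + W \left(-5\right) \left(-12\right)\right) - 1561 = \left(-2621 + \left(- \frac{1}{12}\right) \left(-5\right) \left(-12\right)\right) - 1561 = \left(-2621 + \frac{5}{12} \left(-12\right)\right) - 1561 = \left(-2621 - 5\right) - 1561 = -2626 - 1561 = -4187$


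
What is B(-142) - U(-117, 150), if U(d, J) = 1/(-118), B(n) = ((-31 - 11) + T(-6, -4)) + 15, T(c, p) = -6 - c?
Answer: -3185/118 ≈ -26.992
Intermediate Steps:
B(n) = -27 (B(n) = ((-31 - 11) + (-6 - 1*(-6))) + 15 = (-42 + (-6 + 6)) + 15 = (-42 + 0) + 15 = -42 + 15 = -27)
U(d, J) = -1/118
B(-142) - U(-117, 150) = -27 - 1*(-1/118) = -27 + 1/118 = -3185/118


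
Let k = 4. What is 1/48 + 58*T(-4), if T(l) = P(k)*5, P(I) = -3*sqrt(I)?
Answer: -83519/48 ≈ -1740.0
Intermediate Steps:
T(l) = -30 (T(l) = -3*sqrt(4)*5 = -3*2*5 = -6*5 = -30)
1/48 + 58*T(-4) = 1/48 + 58*(-30) = 1/48 - 1740 = -83519/48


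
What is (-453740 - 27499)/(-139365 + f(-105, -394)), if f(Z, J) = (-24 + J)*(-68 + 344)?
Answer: 160413/84911 ≈ 1.8892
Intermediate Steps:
f(Z, J) = -6624 + 276*J (f(Z, J) = (-24 + J)*276 = -6624 + 276*J)
(-453740 - 27499)/(-139365 + f(-105, -394)) = (-453740 - 27499)/(-139365 + (-6624 + 276*(-394))) = -481239/(-139365 + (-6624 - 108744)) = -481239/(-139365 - 115368) = -481239/(-254733) = -481239*(-1/254733) = 160413/84911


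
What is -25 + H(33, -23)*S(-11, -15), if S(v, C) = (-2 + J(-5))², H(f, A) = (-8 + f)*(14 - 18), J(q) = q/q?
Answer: -125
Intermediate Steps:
J(q) = 1
H(f, A) = 32 - 4*f (H(f, A) = (-8 + f)*(-4) = 32 - 4*f)
S(v, C) = 1 (S(v, C) = (-2 + 1)² = (-1)² = 1)
-25 + H(33, -23)*S(-11, -15) = -25 + (32 - 4*33)*1 = -25 + (32 - 132)*1 = -25 - 100*1 = -25 - 100 = -125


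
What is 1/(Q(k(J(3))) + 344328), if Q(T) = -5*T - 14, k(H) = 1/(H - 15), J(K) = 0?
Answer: 3/1032943 ≈ 2.9043e-6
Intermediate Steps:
k(H) = 1/(-15 + H)
Q(T) = -14 - 5*T
1/(Q(k(J(3))) + 344328) = 1/((-14 - 5/(-15 + 0)) + 344328) = 1/((-14 - 5/(-15)) + 344328) = 1/((-14 - 5*(-1/15)) + 344328) = 1/((-14 + 1/3) + 344328) = 1/(-41/3 + 344328) = 1/(1032943/3) = 3/1032943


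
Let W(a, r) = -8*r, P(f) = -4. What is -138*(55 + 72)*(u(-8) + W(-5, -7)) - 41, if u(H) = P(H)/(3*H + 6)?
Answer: -2956175/3 ≈ -9.8539e+5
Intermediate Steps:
u(H) = -4/(6 + 3*H) (u(H) = -4/(3*H + 6) = -4/(6 + 3*H))
-138*(55 + 72)*(u(-8) + W(-5, -7)) - 41 = -138*(55 + 72)*(-4/(6 + 3*(-8)) - 8*(-7)) - 41 = -17526*(-4/(6 - 24) + 56) - 41 = -17526*(-4/(-18) + 56) - 41 = -17526*(-4*(-1/18) + 56) - 41 = -17526*(2/9 + 56) - 41 = -17526*506/9 - 41 = -138*64262/9 - 41 = -2956052/3 - 41 = -2956175/3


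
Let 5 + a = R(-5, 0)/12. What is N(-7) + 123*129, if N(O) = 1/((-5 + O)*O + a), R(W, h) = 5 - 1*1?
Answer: 3776349/238 ≈ 15867.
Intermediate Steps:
R(W, h) = 4 (R(W, h) = 5 - 1 = 4)
a = -14/3 (a = -5 + 4/12 = -5 + 4*(1/12) = -5 + ⅓ = -14/3 ≈ -4.6667)
N(O) = 1/(-14/3 + O*(-5 + O)) (N(O) = 1/((-5 + O)*O - 14/3) = 1/(O*(-5 + O) - 14/3) = 1/(-14/3 + O*(-5 + O)))
N(-7) + 123*129 = 3/(-14 - 15*(-7) + 3*(-7)²) + 123*129 = 3/(-14 + 105 + 3*49) + 15867 = 3/(-14 + 105 + 147) + 15867 = 3/238 + 15867 = 3776349/238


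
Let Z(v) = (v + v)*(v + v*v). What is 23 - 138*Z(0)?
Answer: 23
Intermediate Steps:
Z(v) = 2*v*(v + v²) (Z(v) = (2*v)*(v + v²) = 2*v*(v + v²))
23 - 138*Z(0) = 23 - 276*0²*(1 + 0) = 23 - 276*0 = 23 - 138*0 = 23 + 0 = 23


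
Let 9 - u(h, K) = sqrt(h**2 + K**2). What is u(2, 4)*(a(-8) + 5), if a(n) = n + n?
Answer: -99 + 22*sqrt(5) ≈ -49.807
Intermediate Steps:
a(n) = 2*n
u(h, K) = 9 - sqrt(K**2 + h**2) (u(h, K) = 9 - sqrt(h**2 + K**2) = 9 - sqrt(K**2 + h**2))
u(2, 4)*(a(-8) + 5) = (9 - sqrt(4**2 + 2**2))*(2*(-8) + 5) = (9 - sqrt(16 + 4))*(-16 + 5) = (9 - sqrt(20))*(-11) = (9 - 2*sqrt(5))*(-11) = -99 + 22*sqrt(5)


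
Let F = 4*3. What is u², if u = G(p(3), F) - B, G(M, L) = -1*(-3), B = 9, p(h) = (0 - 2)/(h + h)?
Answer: 36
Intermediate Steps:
p(h) = -1/h (p(h) = -2*1/(2*h) = -1/h)
F = 12
G(M, L) = 3
u = -6 (u = 3 - 1*9 = 3 - 9 = -6)
u² = (-6)² = 36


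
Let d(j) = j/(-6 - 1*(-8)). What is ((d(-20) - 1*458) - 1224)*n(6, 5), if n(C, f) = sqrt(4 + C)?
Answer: -1692*sqrt(10) ≈ -5350.6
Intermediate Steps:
d(j) = j/2 (d(j) = j/(-6 + 8) = j/2)
((d(-20) - 1*458) - 1224)*n(6, 5) = (((1/2)*(-20) - 1*458) - 1224)*sqrt(4 + 6) = ((-10 - 458) - 1224)*sqrt(10) = (-468 - 1224)*sqrt(10) = -1692*sqrt(10)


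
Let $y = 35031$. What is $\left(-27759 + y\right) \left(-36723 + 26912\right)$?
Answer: $-71345592$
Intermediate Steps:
$\left(-27759 + y\right) \left(-36723 + 26912\right) = \left(-27759 + 35031\right) \left(-36723 + 26912\right) = 7272 \left(-9811\right) = -71345592$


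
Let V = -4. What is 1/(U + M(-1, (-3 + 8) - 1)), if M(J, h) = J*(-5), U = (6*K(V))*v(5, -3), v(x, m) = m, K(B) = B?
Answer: 1/77 ≈ 0.012987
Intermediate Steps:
U = 72 (U = (6*(-4))*(-3) = -24*(-3) = 72)
M(J, h) = -5*J
1/(U + M(-1, (-3 + 8) - 1)) = 1/(72 - 5*(-1)) = 1/(72 + 5) = 1/77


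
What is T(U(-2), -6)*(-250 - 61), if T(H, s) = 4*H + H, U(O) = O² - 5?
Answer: 1555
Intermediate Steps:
U(O) = -5 + O²
T(H, s) = 5*H
T(U(-2), -6)*(-250 - 61) = (5*(-5 + (-2)²))*(-250 - 61) = (5*(-5 + 4))*(-311) = (5*(-1))*(-311) = -5*(-311) = 1555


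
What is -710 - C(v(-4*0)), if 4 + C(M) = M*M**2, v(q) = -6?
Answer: -490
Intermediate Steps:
C(M) = -4 + M**3 (C(M) = -4 + M*M**2 = -4 + M**3)
-710 - C(v(-4*0)) = -710 - (-4 + (-6)**3) = -710 - (-4 - 216) = -710 - 1*(-220) = -710 + 220 = -490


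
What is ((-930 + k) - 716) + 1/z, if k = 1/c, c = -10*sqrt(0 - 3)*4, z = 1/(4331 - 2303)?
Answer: 382 + I*sqrt(3)/120 ≈ 382.0 + 0.014434*I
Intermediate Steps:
z = 1/2028 ≈ 0.00049310
c = -40*I*sqrt(3) (c = -10*I*sqrt(3)*4 = -40*I*sqrt(3) ≈ -69.282*I)
k = I*sqrt(3)/120 (k = 1/(-40*I*sqrt(3)) = I*sqrt(3)/120 ≈ 0.014434*I)
((-930 + k) - 716) + 1/z = ((-930 + I*sqrt(3)/120) - 716) + 1/(1/2028) = (-1646 + I*sqrt(3)/120) + 2028 = 382 + I*sqrt(3)/120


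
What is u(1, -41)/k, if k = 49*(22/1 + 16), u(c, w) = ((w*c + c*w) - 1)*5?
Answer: -415/1862 ≈ -0.22288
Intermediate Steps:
u(c, w) = -5 + 10*c*w (u(c, w) = ((c*w + c*w) - 1)*5 = (2*c*w - 1)*5 = (-1 + 2*c*w)*5 = -5 + 10*c*w)
k = 1862 (k = 49*(22*1 + 16) = 49*(22 + 16) = 49*38 = 1862)
u(1, -41)/k = (-5 + 10*1*(-41))/1862 = (-5 - 410)*(1/1862) = -415*1/1862 = -415/1862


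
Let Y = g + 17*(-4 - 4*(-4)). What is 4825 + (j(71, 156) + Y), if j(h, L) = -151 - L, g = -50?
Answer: 4672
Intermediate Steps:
Y = 154 (Y = -50 + 17*(-4 - 4*(-4)) = -50 + 17*(-4 + 16) = -50 + 17*12 = -50 + 204 = 154)
4825 + (j(71, 156) + Y) = 4825 + ((-151 - 1*156) + 154) = 4825 + ((-151 - 156) + 154) = 4825 + (-307 + 154) = 4825 - 153 = 4672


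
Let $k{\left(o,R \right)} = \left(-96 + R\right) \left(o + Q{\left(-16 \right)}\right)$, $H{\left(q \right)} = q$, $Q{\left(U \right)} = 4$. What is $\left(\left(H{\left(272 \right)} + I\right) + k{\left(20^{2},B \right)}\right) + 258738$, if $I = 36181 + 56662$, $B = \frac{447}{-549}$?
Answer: $\frac{57231431}{183} \approx 3.1274 \cdot 10^{5}$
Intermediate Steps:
$B = - \frac{149}{183}$ ($B = 447 \left(- \frac{1}{549}\right) = - \frac{149}{183} \approx -0.81421$)
$k{\left(o,R \right)} = \left(-96 + R\right) \left(4 + o\right)$ ($k{\left(o,R \right)} = \left(-96 + R\right) \left(o + 4\right) = \left(-96 + R\right) \left(4 + o\right)$)
$I = 92843$
$\left(\left(H{\left(272 \right)} + I\right) + k{\left(20^{2},B \right)}\right) + 258738 = \left(\left(272 + 92843\right) - \left(\frac{70868}{183} + \frac{7086800}{183}\right)\right) + 258738 = \left(93115 - \frac{7157668}{183}\right) + 258738 = \frac{9882377}{183} + 258738 = \frac{57231431}{183}$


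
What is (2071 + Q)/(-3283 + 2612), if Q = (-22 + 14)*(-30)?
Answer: -2311/671 ≈ -3.4441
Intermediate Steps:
Q = 240 (Q = -8*(-30) = 240)
(2071 + Q)/(-3283 + 2612) = (2071 + 240)/(-3283 + 2612) = 2311/(-671) = 2311*(-1/671) = -2311/671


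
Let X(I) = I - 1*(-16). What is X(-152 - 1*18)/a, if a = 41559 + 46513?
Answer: -77/44036 ≈ -0.0017486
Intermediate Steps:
X(I) = 16 + I (X(I) = I + 16 = 16 + I)
a = 88072
X(-152 - 1*18)/a = (16 + (-152 - 1*18))/88072 = (16 + (-152 - 18))*(1/88072) = (16 - 170)*(1/88072) = -154*1/88072 = -77/44036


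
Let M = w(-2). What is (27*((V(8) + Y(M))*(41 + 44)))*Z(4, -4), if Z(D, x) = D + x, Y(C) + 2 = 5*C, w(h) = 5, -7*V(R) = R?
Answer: 0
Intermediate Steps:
V(R) = -R/7
M = 5
Y(C) = -2 + 5*C
(27*((V(8) + Y(M))*(41 + 44)))*Z(4, -4) = (27*((-1/7*8 + (-2 + 5*5))*(41 + 44)))*(4 - 4) = (27*((-8/7 + (-2 + 25))*85))*0 = (27*((-8/7 + 23)*85))*0 = (27*((153/7)*85))*0 = (27*(13005/7))*0 = (351135/7)*0 = 0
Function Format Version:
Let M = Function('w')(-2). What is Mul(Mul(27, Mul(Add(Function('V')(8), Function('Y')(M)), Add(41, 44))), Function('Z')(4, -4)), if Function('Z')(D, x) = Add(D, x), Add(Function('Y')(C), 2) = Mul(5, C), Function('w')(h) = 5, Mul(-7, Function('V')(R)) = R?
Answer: 0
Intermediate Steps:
Function('V')(R) = Mul(Rational(-1, 7), R)
M = 5
Function('Y')(C) = Add(-2, Mul(5, C))
Mul(Mul(27, Mul(Add(Function('V')(8), Function('Y')(M)), Add(41, 44))), Function('Z')(4, -4)) = Mul(Mul(27, Mul(Add(Mul(Rational(-1, 7), 8), Add(-2, Mul(5, 5))), Add(41, 44))), Add(4, -4)) = Mul(Mul(27, Mul(Add(Rational(-8, 7), Add(-2, 25)), 85)), 0) = Mul(Mul(27, Mul(Add(Rational(-8, 7), 23), 85)), 0) = Mul(Mul(27, Mul(Rational(153, 7), 85)), 0) = Mul(Mul(27, Rational(13005, 7)), 0) = Mul(Rational(351135, 7), 0) = 0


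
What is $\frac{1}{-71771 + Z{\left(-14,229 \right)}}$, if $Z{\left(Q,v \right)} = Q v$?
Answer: $- \frac{1}{74977} \approx -1.3337 \cdot 10^{-5}$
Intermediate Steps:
$\frac{1}{-71771 + Z{\left(-14,229 \right)}} = \frac{1}{-71771 - 3206} = \frac{1}{-74977} = - \frac{1}{74977}$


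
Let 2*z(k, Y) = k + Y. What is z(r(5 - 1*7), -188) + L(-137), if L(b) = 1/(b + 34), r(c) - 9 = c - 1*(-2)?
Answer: -18439/206 ≈ -89.510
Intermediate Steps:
r(c) = 11 + c (r(c) = 9 + (c - 1*(-2)) = 9 + (c + 2) = 9 + (2 + c) = 11 + c)
z(k, Y) = Y/2 + k/2 (z(k, Y) = (k + Y)/2 = (Y + k)/2 = Y/2 + k/2)
L(b) = 1/(34 + b)
z(r(5 - 1*7), -188) + L(-137) = ((½)*(-188) + (11 + (5 - 1*7))/2) + 1/(34 - 137) = (-94 + (11 + (5 - 7))/2) + 1/(-103) = (-94 + (11 - 2)/2) - 1/103 = (-94 + (½)*9) - 1/103 = (-94 + 9/2) - 1/103 = -179/2 - 1/103 = -18439/206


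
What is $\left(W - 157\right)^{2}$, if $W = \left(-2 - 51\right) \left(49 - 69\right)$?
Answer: $815409$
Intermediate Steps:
$W = 1060$ ($W = \left(-53\right) \left(-20\right) = 1060$)
$\left(W - 157\right)^{2} = \left(1060 - 157\right)^{2} = 903^{2} = 815409$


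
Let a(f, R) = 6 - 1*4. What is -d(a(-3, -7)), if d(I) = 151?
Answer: -151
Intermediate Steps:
a(f, R) = 2 (a(f, R) = 6 - 4 = 2)
-d(a(-3, -7)) = -1*151 = -151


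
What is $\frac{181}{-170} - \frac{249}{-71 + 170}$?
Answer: $- \frac{20083}{5610} \approx -3.5799$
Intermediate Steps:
$\frac{181}{-170} - \frac{249}{-71 + 170} = 181 \left(- \frac{1}{170}\right) - \frac{249}{99} = - \frac{181}{170} - \frac{83}{33} = - \frac{20083}{5610}$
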